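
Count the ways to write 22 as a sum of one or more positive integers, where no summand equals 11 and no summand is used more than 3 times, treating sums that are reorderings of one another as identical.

446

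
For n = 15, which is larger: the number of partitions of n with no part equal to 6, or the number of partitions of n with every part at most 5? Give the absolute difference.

62

Partitions of 15 with no part equal to 6: 146.
Partitions of 15 with every part at most 5: 84.
|146 − 84| = 62.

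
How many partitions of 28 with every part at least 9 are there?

The partitions of 28 that satisfy the conditions:
28
19+9
18+10
17+11
16+12
15+13
14+14
10+9+9
That's 8 in total.

8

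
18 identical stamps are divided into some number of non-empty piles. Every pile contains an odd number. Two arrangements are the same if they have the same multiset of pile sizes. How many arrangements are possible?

There are too many to list fully; the first 12 (by largest part) are:
1,17
3,15
1,1,1,15
5,13
1,1,3,13
1,1,1,1,1,13
7,11
1,1,5,11
1,3,3,11
1,1,1,1,3,11
1,1,1,1,1,1,1,11
9,9
…and 34 more, for 46 total.

46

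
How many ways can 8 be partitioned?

The partitions of 8 that satisfy the conditions:
8
7+1
6+2
6+1+1
5+3
5+2+1
5+1+1+1
4+4
4+3+1
4+2+2
4+2+1+1
4+1+1+1+1
3+3+2
3+3+1+1
3+2+2+1
3+2+1+1+1
3+1+1+1+1+1
2+2+2+2
2+2+2+1+1
2+2+1+1+1+1
2+1+1+1+1+1+1
1+1+1+1+1+1+1+1
That's 22 in total.

22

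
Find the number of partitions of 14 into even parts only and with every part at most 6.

8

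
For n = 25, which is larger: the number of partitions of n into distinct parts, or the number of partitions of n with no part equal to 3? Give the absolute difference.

814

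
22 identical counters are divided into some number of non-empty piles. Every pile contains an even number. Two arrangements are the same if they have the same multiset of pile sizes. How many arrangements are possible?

There are too many to list fully; the first 12 (by largest part) are:
22
20,2
18,4
18,2,2
16,6
16,4,2
16,2,2,2
14,8
14,6,2
14,4,4
14,4,2,2
14,2,2,2,2
…and 44 more, for 56 total.

56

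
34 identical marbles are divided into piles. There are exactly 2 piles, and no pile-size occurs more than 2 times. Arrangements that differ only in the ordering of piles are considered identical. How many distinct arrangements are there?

17

They are:
33,1
32,2
31,3
30,4
29,5
28,6
27,7
26,8
25,9
24,10
23,11
22,12
21,13
20,14
19,15
18,16
17,17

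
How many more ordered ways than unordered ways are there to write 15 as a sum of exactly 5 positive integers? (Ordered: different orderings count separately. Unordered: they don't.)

971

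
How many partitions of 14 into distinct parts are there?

They are:
14
13 + 1
12 + 2
11 + 3
11 + 2 + 1
10 + 4
10 + 3 + 1
9 + 5
9 + 4 + 1
9 + 3 + 2
8 + 6
8 + 5 + 1
8 + 4 + 2
8 + 3 + 2 + 1
7 + 6 + 1
7 + 5 + 2
7 + 4 + 3
7 + 4 + 2 + 1
6 + 5 + 3
6 + 5 + 2 + 1
6 + 4 + 3 + 1
5 + 4 + 3 + 2
Counting gives 22.

22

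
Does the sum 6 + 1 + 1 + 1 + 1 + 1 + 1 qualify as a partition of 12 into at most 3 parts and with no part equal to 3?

The parts sum to 12, and the condition 'there are at most 3 summands' is violated.

No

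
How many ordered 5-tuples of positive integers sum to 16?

1365

By stars and bars with positive parts, the count is C(15,4) = 1365.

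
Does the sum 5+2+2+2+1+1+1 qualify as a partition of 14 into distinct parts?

No

The parts sum to 14, and the condition 'all summands are distinct' is violated.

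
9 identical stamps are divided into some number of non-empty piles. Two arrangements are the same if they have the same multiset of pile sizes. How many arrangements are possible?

30

A partial list (first 12 by largest part):
9
8+1
7+2
7+1+1
6+3
6+2+1
6+1+1+1
5+4
5+3+1
5+2+2
5+2+1+1
5+1+1+1+1
…and 18 more, for 30 total.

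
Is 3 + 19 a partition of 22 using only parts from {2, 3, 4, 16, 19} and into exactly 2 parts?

Yes

The parts sum to 22, and the condition 'each summand belongs to {2, 3, 4, 16, 19}' holds; the condition 'there are exactly 2 summands' holds.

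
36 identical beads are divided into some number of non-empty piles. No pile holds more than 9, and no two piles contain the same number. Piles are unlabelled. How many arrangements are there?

The partitions of 36 that satisfy the conditions:
9 + 8 + 7 + 6 + 5 + 1
9 + 8 + 7 + 6 + 4 + 2
9 + 8 + 7 + 6 + 3 + 2 + 1
9 + 8 + 7 + 5 + 4 + 3
9 + 8 + 7 + 5 + 4 + 2 + 1
9 + 8 + 6 + 5 + 4 + 3 + 1
9 + 7 + 6 + 5 + 4 + 3 + 2
8 + 7 + 6 + 5 + 4 + 3 + 2 + 1

8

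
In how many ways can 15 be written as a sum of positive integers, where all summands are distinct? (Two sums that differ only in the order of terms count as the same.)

A partial list (first 12 by largest part):
15
14+1
13+2
12+3
12+2+1
11+4
11+3+1
10+5
10+4+1
10+3+2
9+6
9+5+1
…and 15 more, for 27 total.

27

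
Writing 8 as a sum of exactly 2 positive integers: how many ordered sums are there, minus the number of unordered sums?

Ordered (compositions into 2 parts): C(7,1) = 7.
Unordered (partitions into 2 parts): 4.
Difference: 7 − 4 = 3.

3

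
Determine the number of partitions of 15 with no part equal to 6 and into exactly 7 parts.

18

Listing the qualifying partitions of 15:
9,1,1,1,1,1,1
8,2,1,1,1,1,1
7,3,1,1,1,1,1
7,2,2,1,1,1,1
5,5,1,1,1,1,1
5,4,2,1,1,1,1
5,3,3,1,1,1,1
5,3,2,2,1,1,1
5,2,2,2,2,1,1
4,4,3,1,1,1,1
4,4,2,2,1,1,1
4,3,3,2,1,1,1
4,3,2,2,2,1,1
4,2,2,2,2,2,1
3,3,3,3,1,1,1
3,3,3,2,2,1,1
3,3,2,2,2,2,1
3,2,2,2,2,2,2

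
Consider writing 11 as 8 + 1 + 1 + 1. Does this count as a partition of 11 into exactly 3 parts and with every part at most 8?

No

The parts sum to 11, and the condition 'there are exactly 3 summands' is violated.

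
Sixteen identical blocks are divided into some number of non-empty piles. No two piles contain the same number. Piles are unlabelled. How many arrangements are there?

There are too many to list fully; the first 12 (by largest part) are:
16
15+1
14+2
13+3
13+2+1
12+4
12+3+1
11+5
11+4+1
11+3+2
10+6
10+5+1
…and 20 more, for 32 total.

32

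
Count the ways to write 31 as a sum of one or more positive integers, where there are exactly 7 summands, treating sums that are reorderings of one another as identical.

Enumerating by decreasing first part gives 733 partitions in all.

733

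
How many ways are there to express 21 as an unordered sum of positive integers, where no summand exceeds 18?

Systematic enumeration (by largest part, then next-largest, …) yields 788.

788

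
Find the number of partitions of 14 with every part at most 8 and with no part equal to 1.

A partial list (first 12 by largest part):
6, 8
2, 4, 8
3, 3, 8
2, 2, 2, 8
7, 7
2, 5, 7
3, 4, 7
2, 2, 3, 7
2, 6, 6
3, 5, 6
4, 4, 6
2, 2, 4, 6
…and 15 more, for 27 total.

27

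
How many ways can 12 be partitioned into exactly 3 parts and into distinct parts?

Listing the qualifying partitions of 12:
1,2,9
1,3,8
1,4,7
2,3,7
1,5,6
2,4,6
3,4,5

7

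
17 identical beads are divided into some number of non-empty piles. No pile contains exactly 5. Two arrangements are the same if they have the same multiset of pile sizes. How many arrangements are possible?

There are 220 such partitions.

220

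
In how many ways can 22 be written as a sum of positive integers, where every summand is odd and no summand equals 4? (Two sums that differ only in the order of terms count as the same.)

89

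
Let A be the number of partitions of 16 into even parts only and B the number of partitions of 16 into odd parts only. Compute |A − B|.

10

Partitions of 16 into even parts only: 22.
Partitions of 16 into odd parts only: 32.
|22 − 32| = 10.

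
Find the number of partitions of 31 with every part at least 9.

12

Listing the qualifying partitions of 31:
31
22 + 9
21 + 10
20 + 11
19 + 12
18 + 13
17 + 14
16 + 15
13 + 9 + 9
12 + 10 + 9
11 + 11 + 9
11 + 10 + 10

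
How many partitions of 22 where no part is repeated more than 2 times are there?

Counting exhaustively, 297 partitions satisfy the conditions.

297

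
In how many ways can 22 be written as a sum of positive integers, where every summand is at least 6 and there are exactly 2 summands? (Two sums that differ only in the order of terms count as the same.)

6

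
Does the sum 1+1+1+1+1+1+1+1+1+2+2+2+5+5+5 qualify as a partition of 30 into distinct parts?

No

The parts sum to 30, and the condition 'all summands are distinct' is violated.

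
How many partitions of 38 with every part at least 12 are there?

11

Listing the qualifying partitions of 38:
38
12,26
13,25
14,24
15,23
16,22
17,21
18,20
19,19
12,12,14
12,13,13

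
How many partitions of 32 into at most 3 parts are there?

102

There are 102 such partitions.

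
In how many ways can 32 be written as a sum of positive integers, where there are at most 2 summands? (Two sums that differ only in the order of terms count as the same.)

17

Enumerating:
32
31 + 1
30 + 2
29 + 3
28 + 4
27 + 5
26 + 6
25 + 7
24 + 8
23 + 9
22 + 10
21 + 11
20 + 12
19 + 13
18 + 14
17 + 15
16 + 16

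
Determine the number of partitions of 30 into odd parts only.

296

There are 296 such partitions.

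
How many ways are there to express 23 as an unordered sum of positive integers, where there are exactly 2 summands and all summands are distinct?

The partitions of 23 that satisfy the conditions:
1 + 22
2 + 21
3 + 20
4 + 19
5 + 18
6 + 17
7 + 16
8 + 15
9 + 14
10 + 13
11 + 12

11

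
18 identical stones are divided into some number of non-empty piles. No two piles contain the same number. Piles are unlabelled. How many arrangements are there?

46

A partial list (first 12 by largest part):
18
1, 17
2, 16
3, 15
1, 2, 15
4, 14
1, 3, 14
5, 13
1, 4, 13
2, 3, 13
6, 12
1, 5, 12
…and 34 more, for 46 total.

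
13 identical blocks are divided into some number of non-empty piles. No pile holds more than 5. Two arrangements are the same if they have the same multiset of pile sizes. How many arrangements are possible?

57

A partial list (first 12 by largest part):
3+5+5
1+2+5+5
1+1+1+5+5
4+4+5
1+3+4+5
2+2+4+5
1+1+2+4+5
1+1+1+1+4+5
2+3+3+5
1+1+3+3+5
1+2+2+3+5
1+1+1+2+3+5
…and 45 more, for 57 total.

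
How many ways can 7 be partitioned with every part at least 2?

Listing the qualifying partitions of 7:
7
5 + 2
4 + 3
3 + 2 + 2

4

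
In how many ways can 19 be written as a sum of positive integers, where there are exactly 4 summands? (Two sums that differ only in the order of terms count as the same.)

54

There are too many to list fully; the first 12 (by largest part) are:
16, 1, 1, 1
15, 2, 1, 1
14, 3, 1, 1
14, 2, 2, 1
13, 4, 1, 1
13, 3, 2, 1
13, 2, 2, 2
12, 5, 1, 1
12, 4, 2, 1
12, 3, 3, 1
12, 3, 2, 2
11, 6, 1, 1
…and 42 more, for 54 total.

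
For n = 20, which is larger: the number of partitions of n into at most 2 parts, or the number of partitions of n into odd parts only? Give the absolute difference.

Partitions of 20 into at most 2 parts: 11.
Partitions of 20 into odd parts only: 64.
|11 − 64| = 53.

53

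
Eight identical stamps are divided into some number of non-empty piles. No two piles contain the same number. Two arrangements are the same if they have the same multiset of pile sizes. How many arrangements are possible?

Enumerating:
8
7,1
6,2
5,3
5,2,1
4,3,1

6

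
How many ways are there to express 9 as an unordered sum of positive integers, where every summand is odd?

8

Listing the qualifying partitions of 9:
9
7+1+1
5+3+1
5+1+1+1+1
3+3+3
3+3+1+1+1
3+1+1+1+1+1+1
1+1+1+1+1+1+1+1+1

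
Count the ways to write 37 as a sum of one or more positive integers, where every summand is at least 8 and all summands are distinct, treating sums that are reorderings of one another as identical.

A partial list (first 12 by largest part):
37
29,8
28,9
27,10
26,11
25,12
24,13
23,14
22,15
21,16
20,17
20,9,8
…and 14 more, for 26 total.

26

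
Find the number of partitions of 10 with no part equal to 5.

35

A partial list (first 12 by largest part):
10
9, 1
8, 2
8, 1, 1
7, 3
7, 2, 1
7, 1, 1, 1
6, 4
6, 3, 1
6, 2, 2
6, 2, 1, 1
6, 1, 1, 1, 1
…and 23 more, for 35 total.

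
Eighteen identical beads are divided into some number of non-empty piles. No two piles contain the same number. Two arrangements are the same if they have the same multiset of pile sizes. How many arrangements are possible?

46

There are too many to list fully; the first 12 (by largest part) are:
18
17,1
16,2
15,3
15,2,1
14,4
14,3,1
13,5
13,4,1
13,3,2
12,6
12,5,1
…and 34 more, for 46 total.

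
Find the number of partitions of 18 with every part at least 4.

16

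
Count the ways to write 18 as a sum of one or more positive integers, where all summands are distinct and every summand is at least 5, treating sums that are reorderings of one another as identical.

They are:
18
13,5
12,6
11,7
10,8
7,6,5
Counting gives 6.

6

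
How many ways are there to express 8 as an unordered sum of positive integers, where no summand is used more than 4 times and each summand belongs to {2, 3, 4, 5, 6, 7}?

They are:
6+2
5+3
4+4
4+2+2
3+3+2
2+2+2+2

6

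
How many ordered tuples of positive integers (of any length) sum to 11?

The number of compositions of n is 2^(n−1); here 2^10 = 1024.

1024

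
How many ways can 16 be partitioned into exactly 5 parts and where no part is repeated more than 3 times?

34

There are too many to list fully; the first 12 (by largest part) are:
11+2+1+1+1
10+3+1+1+1
10+2+2+1+1
9+4+1+1+1
9+3+2+1+1
9+2+2+2+1
8+5+1+1+1
8+4+2+1+1
8+3+3+1+1
8+3+2+2+1
7+6+1+1+1
7+5+2+1+1
…and 22 more, for 34 total.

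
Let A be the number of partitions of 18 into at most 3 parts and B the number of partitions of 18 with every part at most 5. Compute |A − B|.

Partitions of 18 into at most 3 parts: 37.
Partitions of 18 with every part at most 5: 141.
|37 − 141| = 104.

104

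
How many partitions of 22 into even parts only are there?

56

There are too many to list fully; the first 12 (by largest part) are:
22
20,2
18,4
18,2,2
16,6
16,4,2
16,2,2,2
14,8
14,6,2
14,4,4
14,4,2,2
14,2,2,2,2
…and 44 more, for 56 total.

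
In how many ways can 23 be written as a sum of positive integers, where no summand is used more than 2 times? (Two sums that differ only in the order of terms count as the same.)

355

Counting exhaustively, 355 partitions satisfy the conditions.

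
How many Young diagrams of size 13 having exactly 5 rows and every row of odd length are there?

They are:
9,1,1,1,1
7,3,1,1,1
5,5,1,1,1
5,3,3,1,1
3,3,3,3,1
That's 5 in total.

5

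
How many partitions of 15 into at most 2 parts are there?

Enumerating:
15
1, 14
2, 13
3, 12
4, 11
5, 10
6, 9
7, 8
Counting gives 8.

8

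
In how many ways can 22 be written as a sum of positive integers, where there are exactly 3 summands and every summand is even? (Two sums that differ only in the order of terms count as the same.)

Enumerating:
18, 2, 2
16, 4, 2
14, 6, 2
14, 4, 4
12, 8, 2
12, 6, 4
10, 10, 2
10, 8, 4
10, 6, 6
8, 8, 6

10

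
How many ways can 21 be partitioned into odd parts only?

A full systematic count gives 76.

76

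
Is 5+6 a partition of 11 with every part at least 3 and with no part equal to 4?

Yes

The parts sum to 11, and the condition 'every summand is at least 3' holds; the condition 'no summand equals 4' holds.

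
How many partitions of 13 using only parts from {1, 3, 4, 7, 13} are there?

Enumerating:
13
1 + 1 + 4 + 7
3 + 3 + 7
1 + 1 + 1 + 3 + 7
1 + 1 + 1 + 1 + 1 + 1 + 7
1 + 4 + 4 + 4
1 + 1 + 3 + 4 + 4
1 + 1 + 1 + 1 + 1 + 4 + 4
3 + 3 + 3 + 4
1 + 1 + 1 + 3 + 3 + 4
1 + 1 + 1 + 1 + 1 + 1 + 3 + 4
1 + 1 + 1 + 1 + 1 + 1 + 1 + 1 + 1 + 4
1 + 3 + 3 + 3 + 3
1 + 1 + 1 + 1 + 3 + 3 + 3
1 + 1 + 1 + 1 + 1 + 1 + 1 + 3 + 3
1 + 1 + 1 + 1 + 1 + 1 + 1 + 1 + 1 + 1 + 3
1 + 1 + 1 + 1 + 1 + 1 + 1 + 1 + 1 + 1 + 1 + 1 + 1

17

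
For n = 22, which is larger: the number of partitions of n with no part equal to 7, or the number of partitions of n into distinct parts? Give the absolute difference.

737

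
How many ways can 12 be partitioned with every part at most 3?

Enumerating:
3+3+3+3
3+3+3+2+1
3+3+3+1+1+1
3+3+2+2+2
3+3+2+2+1+1
3+3+2+1+1+1+1
3+3+1+1+1+1+1+1
3+2+2+2+2+1
3+2+2+2+1+1+1
3+2+2+1+1+1+1+1
3+2+1+1+1+1+1+1+1
3+1+1+1+1+1+1+1+1+1
2+2+2+2+2+2
2+2+2+2+2+1+1
2+2+2+2+1+1+1+1
2+2+2+1+1+1+1+1+1
2+2+1+1+1+1+1+1+1+1
2+1+1+1+1+1+1+1+1+1+1
1+1+1+1+1+1+1+1+1+1+1+1
That's 19 in total.

19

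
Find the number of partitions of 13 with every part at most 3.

21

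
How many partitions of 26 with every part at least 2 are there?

478

Enumerating by decreasing first part gives 478 partitions in all.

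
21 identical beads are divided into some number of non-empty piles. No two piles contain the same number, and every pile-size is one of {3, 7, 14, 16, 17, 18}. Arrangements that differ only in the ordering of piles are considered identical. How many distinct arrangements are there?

They are:
18 + 3
14 + 7

2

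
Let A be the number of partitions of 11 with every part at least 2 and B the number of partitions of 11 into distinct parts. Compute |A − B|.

Partitions of 11 with every part at least 2: 14.
Partitions of 11 into distinct parts: 12.
|14 − 12| = 2.

2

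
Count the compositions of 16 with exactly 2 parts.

15

By stars and bars with positive parts, the count is C(15,1) = 15.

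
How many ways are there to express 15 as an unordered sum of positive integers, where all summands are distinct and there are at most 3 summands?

Enumerating:
15
1, 14
2, 13
3, 12
1, 2, 12
4, 11
1, 3, 11
5, 10
1, 4, 10
2, 3, 10
6, 9
1, 5, 9
2, 4, 9
7, 8
1, 6, 8
2, 5, 8
3, 4, 8
2, 6, 7
3, 5, 7
4, 5, 6
That's 20 in total.

20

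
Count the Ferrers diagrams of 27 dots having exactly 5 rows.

255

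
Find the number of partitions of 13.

A full systematic count gives 101.

101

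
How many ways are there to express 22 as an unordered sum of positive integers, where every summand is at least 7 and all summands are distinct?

They are:
22
15 + 7
14 + 8
13 + 9
12 + 10
Counting gives 5.

5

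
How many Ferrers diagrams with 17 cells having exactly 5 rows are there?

A partial list (first 12 by largest part):
1,1,1,1,13
1,1,1,2,12
1,1,1,3,11
1,1,2,2,11
1,1,1,4,10
1,1,2,3,10
1,2,2,2,10
1,1,1,5,9
1,1,2,4,9
1,1,3,3,9
1,2,2,3,9
2,2,2,2,9
…and 35 more, for 47 total.

47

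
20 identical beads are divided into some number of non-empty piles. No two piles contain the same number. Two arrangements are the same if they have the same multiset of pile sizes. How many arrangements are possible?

64

There are too many to list fully; the first 12 (by largest part) are:
20
1+19
2+18
3+17
1+2+17
4+16
1+3+16
5+15
1+4+15
2+3+15
6+14
1+5+14
…and 52 more, for 64 total.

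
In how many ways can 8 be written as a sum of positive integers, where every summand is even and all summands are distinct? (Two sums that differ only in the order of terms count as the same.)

2

Enumerating:
8
6 + 2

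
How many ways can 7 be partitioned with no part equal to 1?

4

The partitions of 7 that satisfy the conditions:
7
2,5
3,4
2,2,3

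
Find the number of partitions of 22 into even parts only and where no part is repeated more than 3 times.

38

A partial list (first 12 by largest part):
22
20,2
18,4
18,2,2
16,6
16,4,2
16,2,2,2
14,8
14,6,2
14,4,4
14,4,2,2
12,10
…and 26 more, for 38 total.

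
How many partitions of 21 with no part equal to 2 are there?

302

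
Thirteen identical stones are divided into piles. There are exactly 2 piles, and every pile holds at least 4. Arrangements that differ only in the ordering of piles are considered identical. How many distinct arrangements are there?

They are:
9,4
8,5
7,6
That's 3 in total.

3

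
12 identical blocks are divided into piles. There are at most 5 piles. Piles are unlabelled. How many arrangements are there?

A partial list (first 12 by largest part):
12
11+1
10+2
10+1+1
9+3
9+2+1
9+1+1+1
8+4
8+3+1
8+2+2
8+2+1+1
8+1+1+1+1
…and 35 more, for 47 total.

47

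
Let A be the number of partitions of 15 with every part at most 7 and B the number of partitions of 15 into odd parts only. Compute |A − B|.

Partitions of 15 with every part at most 7: 131.
Partitions of 15 into odd parts only: 27.
|131 − 27| = 104.

104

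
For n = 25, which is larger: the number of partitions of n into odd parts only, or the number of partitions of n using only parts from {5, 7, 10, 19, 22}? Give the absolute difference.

Partitions of 25 into odd parts only: 142.
Partitions of 25 using only parts from {5, 7, 10, 19, 22}: 3.
|142 − 3| = 139.

139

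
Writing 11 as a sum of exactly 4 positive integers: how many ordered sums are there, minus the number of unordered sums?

109

Ordered (compositions into 4 parts): C(10,3) = 120.
Partitions of 11 into exactly 4 parts: 11.
Difference: 120 − 11 = 109.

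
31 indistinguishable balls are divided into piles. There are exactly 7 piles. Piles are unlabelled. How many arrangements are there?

733

There are 733 such partitions.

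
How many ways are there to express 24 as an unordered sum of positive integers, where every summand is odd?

Systematic enumeration (by largest part, then next-largest, …) yields 122.

122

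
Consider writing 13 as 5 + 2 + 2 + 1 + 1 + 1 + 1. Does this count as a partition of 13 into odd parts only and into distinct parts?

The parts sum to 13, and the condition 'every summand is odd' is violated.

No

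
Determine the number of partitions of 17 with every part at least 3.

25

Enumerating:
17
14, 3
13, 4
12, 5
11, 6
11, 3, 3
10, 7
10, 4, 3
9, 8
9, 5, 3
9, 4, 4
8, 6, 3
8, 5, 4
8, 3, 3, 3
7, 7, 3
7, 6, 4
7, 5, 5
7, 4, 3, 3
6, 6, 5
6, 5, 3, 3
6, 4, 4, 3
5, 5, 4, 3
5, 4, 4, 4
5, 3, 3, 3, 3
4, 4, 3, 3, 3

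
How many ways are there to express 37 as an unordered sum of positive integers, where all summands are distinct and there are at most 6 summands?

731

Direct enumeration gives 731 partitions.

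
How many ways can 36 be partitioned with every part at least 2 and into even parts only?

Systematic enumeration (by largest part, then next-largest, …) yields 385.

385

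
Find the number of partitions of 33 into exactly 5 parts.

540

Counting exhaustively, 540 partitions satisfy the conditions.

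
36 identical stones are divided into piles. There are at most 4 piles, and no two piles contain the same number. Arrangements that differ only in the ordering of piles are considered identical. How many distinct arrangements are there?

315

Counting exhaustively, 315 partitions satisfy the conditions.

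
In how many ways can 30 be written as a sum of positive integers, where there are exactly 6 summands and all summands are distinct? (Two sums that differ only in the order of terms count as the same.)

26

There are too many to list fully; the first 12 (by largest part) are:
15+5+4+3+2+1
14+6+4+3+2+1
13+7+4+3+2+1
13+6+5+3+2+1
12+8+4+3+2+1
12+7+5+3+2+1
12+6+5+4+2+1
11+9+4+3+2+1
11+8+5+3+2+1
11+7+6+3+2+1
11+7+5+4+2+1
11+6+5+4+3+1
…and 14 more, for 26 total.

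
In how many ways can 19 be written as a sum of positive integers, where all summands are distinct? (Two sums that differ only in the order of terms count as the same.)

54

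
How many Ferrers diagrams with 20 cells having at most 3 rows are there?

44

There are too many to list fully; the first 12 (by largest part) are:
20
1,19
2,18
1,1,18
3,17
1,2,17
4,16
1,3,16
2,2,16
5,15
1,4,15
2,3,15
…and 32 more, for 44 total.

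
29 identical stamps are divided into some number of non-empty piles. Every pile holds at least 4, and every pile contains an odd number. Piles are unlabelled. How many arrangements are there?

11

The partitions of 29 that satisfy the conditions:
29
19, 5, 5
17, 7, 5
15, 9, 5
15, 7, 7
13, 11, 5
13, 9, 7
11, 11, 7
11, 9, 9
9, 5, 5, 5, 5
7, 7, 5, 5, 5
That's 11 in total.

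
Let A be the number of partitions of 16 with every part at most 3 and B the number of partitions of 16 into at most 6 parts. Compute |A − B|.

106

Partitions of 16 with every part at most 3: 30.
Partitions of 16 into at most 6 parts: 136.
|30 − 136| = 106.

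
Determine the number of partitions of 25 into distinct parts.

142

Enumerating by decreasing first part gives 142 partitions in all.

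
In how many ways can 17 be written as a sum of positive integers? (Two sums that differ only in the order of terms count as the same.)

297

Systematic enumeration (by largest part, then next-largest, …) yields 297.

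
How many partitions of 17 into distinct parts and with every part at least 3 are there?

12

Listing the qualifying partitions of 17:
17
14+3
13+4
12+5
11+6
10+7
10+4+3
9+8
9+5+3
8+6+3
8+5+4
7+6+4
That's 12 in total.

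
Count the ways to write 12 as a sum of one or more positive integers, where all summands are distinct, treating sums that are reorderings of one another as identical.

The partitions of 12 that satisfy the conditions:
12
1+11
2+10
3+9
1+2+9
4+8
1+3+8
5+7
1+4+7
2+3+7
1+5+6
2+4+6
1+2+3+6
3+4+5
1+2+4+5

15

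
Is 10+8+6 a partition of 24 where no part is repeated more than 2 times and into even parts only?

The parts sum to 24, and the condition 'no summand is used more than 2 times' holds; the condition 'every summand is even' holds.

Yes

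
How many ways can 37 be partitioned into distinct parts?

760

Direct enumeration gives 760 partitions.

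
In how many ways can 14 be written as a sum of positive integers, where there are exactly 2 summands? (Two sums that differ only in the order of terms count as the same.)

7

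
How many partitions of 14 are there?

Enumerating by decreasing first part gives 135 partitions in all.

135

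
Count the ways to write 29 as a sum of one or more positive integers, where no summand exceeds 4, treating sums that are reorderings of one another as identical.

270

Enumerating by decreasing first part gives 270 partitions in all.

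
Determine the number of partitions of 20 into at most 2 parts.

11

The partitions of 20 that satisfy the conditions:
20
19 + 1
18 + 2
17 + 3
16 + 4
15 + 5
14 + 6
13 + 7
12 + 8
11 + 9
10 + 10
Counting gives 11.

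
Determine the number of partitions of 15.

176

There are 176 such partitions.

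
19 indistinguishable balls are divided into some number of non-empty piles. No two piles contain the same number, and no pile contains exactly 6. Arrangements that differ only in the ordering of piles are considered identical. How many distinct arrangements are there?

40

There are too many to list fully; the first 12 (by largest part) are:
19
18+1
17+2
16+3
16+2+1
15+4
15+3+1
14+5
14+4+1
14+3+2
13+5+1
13+4+2
…and 28 more, for 40 total.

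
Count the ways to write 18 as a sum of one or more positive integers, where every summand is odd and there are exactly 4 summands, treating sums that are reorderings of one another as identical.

They are:
15, 1, 1, 1
13, 3, 1, 1
11, 5, 1, 1
11, 3, 3, 1
9, 7, 1, 1
9, 5, 3, 1
9, 3, 3, 3
7, 7, 3, 1
7, 5, 5, 1
7, 5, 3, 3
5, 5, 5, 3
Counting gives 11.

11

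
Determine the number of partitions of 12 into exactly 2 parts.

6

The partitions of 12 that satisfy the conditions:
11,1
10,2
9,3
8,4
7,5
6,6
That's 6 in total.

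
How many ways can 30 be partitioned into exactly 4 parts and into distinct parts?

108

Systematic enumeration (by largest part, then next-largest, …) yields 108.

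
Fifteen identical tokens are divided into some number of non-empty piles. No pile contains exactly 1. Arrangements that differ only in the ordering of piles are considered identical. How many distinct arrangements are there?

There are too many to list fully; the first 12 (by largest part) are:
15
13,2
12,3
11,4
11,2,2
10,5
10,3,2
9,6
9,4,2
9,3,3
9,2,2,2
8,7
…and 29 more, for 41 total.

41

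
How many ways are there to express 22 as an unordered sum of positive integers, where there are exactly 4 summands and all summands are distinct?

34

There are too many to list fully; the first 12 (by largest part) are:
1+2+3+16
1+2+4+15
1+2+5+14
1+3+4+14
1+2+6+13
1+3+5+13
2+3+4+13
1+2+7+12
1+3+6+12
1+4+5+12
2+3+5+12
1+2+8+11
…and 22 more, for 34 total.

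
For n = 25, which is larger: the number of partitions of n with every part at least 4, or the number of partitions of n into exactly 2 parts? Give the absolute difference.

Partitions of 25 with every part at least 4: 57.
Partitions of 25 into exactly 2 parts: 12.
|57 − 12| = 45.

45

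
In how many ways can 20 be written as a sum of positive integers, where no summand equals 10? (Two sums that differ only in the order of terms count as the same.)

There are 585 such partitions.

585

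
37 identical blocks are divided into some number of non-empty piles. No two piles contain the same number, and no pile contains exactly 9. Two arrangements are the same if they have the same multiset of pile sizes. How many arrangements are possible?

583

Enumerating by decreasing first part gives 583 partitions in all.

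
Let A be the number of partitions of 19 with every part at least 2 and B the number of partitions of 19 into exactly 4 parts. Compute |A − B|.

Partitions of 19 with every part at least 2: 105.
Partitions of 19 into exactly 4 parts: 54.
|105 − 54| = 51.

51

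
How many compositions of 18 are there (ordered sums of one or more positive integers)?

131072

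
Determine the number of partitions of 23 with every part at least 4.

39

A partial list (first 12 by largest part):
23
4, 19
5, 18
6, 17
7, 16
8, 15
4, 4, 15
9, 14
4, 5, 14
10, 13
4, 6, 13
5, 5, 13
…and 27 more, for 39 total.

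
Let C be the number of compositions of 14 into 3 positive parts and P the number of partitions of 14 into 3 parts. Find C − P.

62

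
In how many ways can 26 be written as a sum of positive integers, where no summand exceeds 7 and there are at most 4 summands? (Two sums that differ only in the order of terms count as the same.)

2

Enumerating:
7 + 7 + 7 + 5
7 + 7 + 6 + 6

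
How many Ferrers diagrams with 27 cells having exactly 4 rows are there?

150

There are 150 such partitions.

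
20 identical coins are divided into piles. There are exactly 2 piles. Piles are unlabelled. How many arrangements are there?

10

They are:
19, 1
18, 2
17, 3
16, 4
15, 5
14, 6
13, 7
12, 8
11, 9
10, 10
Counting gives 10.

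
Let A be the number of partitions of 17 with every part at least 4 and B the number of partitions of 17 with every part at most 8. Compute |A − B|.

Partitions of 17 with every part at least 4: 12.
Partitions of 17 with every part at most 8: 230.
|12 − 230| = 218.

218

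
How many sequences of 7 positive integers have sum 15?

3003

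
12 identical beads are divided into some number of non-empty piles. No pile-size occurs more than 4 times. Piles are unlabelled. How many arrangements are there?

A partial list (first 12 by largest part):
12
11, 1
10, 2
10, 1, 1
9, 3
9, 2, 1
9, 1, 1, 1
8, 4
8, 3, 1
8, 2, 2
8, 2, 1, 1
8, 1, 1, 1, 1
…and 48 more, for 60 total.

60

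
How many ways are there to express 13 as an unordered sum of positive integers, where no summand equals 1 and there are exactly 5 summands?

3

They are:
5, 2, 2, 2, 2
4, 3, 2, 2, 2
3, 3, 3, 2, 2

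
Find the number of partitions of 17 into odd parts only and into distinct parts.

Listing the qualifying partitions of 17:
17
13 + 3 + 1
11 + 5 + 1
9 + 7 + 1
9 + 5 + 3

5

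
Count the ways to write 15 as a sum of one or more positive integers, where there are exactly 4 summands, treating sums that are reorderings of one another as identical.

There are too many to list fully; the first 12 (by largest part) are:
12, 1, 1, 1
11, 2, 1, 1
10, 3, 1, 1
10, 2, 2, 1
9, 4, 1, 1
9, 3, 2, 1
9, 2, 2, 2
8, 5, 1, 1
8, 4, 2, 1
8, 3, 3, 1
8, 3, 2, 2
7, 6, 1, 1
…and 15 more, for 27 total.

27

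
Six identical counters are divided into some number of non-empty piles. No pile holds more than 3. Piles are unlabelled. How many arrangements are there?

Enumerating:
3+3
3+2+1
3+1+1+1
2+2+2
2+2+1+1
2+1+1+1+1
1+1+1+1+1+1

7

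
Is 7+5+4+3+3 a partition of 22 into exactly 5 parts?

The parts sum to 22, and the condition 'there are exactly 5 summands' holds.

Yes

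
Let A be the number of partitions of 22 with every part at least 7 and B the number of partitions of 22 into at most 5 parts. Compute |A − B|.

Partitions of 22 with every part at least 7: 7.
Partitions of 22 into at most 5 parts: 255.
|7 − 255| = 248.

248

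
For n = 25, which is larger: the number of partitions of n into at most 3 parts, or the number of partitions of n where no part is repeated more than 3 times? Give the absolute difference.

811

Partitions of 25 into at most 3 parts: 65.
Partitions of 25 where no part is repeated more than 3 times: 876.
|65 − 876| = 811.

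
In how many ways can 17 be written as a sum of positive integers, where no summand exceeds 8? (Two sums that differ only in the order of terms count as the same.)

230

There are 230 such partitions.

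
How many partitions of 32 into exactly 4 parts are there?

There are 249 such partitions.

249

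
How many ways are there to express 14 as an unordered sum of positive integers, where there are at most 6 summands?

A full systematic count gives 90.

90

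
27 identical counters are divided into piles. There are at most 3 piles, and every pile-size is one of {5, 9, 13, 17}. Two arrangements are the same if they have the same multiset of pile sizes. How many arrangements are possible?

Listing the qualifying partitions of 27:
17, 5, 5
13, 9, 5
9, 9, 9

3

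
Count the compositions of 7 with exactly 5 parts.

15

Equivalently, choose which 4 of the 6 gaps become plus signs: C(6,4) = 15.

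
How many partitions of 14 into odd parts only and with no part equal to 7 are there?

They are:
13,1
11,3
11,1,1,1
9,5
9,3,1,1
9,1,1,1,1,1
5,5,3,1
5,5,1,1,1,1
5,3,3,3
5,3,3,1,1,1
5,3,1,1,1,1,1,1
5,1,1,1,1,1,1,1,1,1
3,3,3,3,1,1
3,3,3,1,1,1,1,1
3,3,1,1,1,1,1,1,1,1
3,1,1,1,1,1,1,1,1,1,1,1
1,1,1,1,1,1,1,1,1,1,1,1,1,1
That's 17 in total.

17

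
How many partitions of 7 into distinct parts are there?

They are:
7
1, 6
2, 5
3, 4
1, 2, 4

5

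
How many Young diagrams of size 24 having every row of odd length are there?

A full systematic count gives 122.

122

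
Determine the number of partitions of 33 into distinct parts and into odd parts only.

25

Enumerating:
33
29, 3, 1
27, 5, 1
25, 7, 1
25, 5, 3
23, 9, 1
23, 7, 3
21, 11, 1
21, 9, 3
21, 7, 5
19, 13, 1
19, 11, 3
19, 9, 5
17, 15, 1
17, 13, 3
17, 11, 5
17, 9, 7
17, 7, 5, 3, 1
15, 13, 5
15, 11, 7
15, 9, 5, 3, 1
13, 11, 9
13, 11, 5, 3, 1
13, 9, 7, 3, 1
11, 9, 7, 5, 1
Counting gives 25.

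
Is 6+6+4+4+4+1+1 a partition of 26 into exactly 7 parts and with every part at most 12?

Yes

The parts sum to 26, and the condition 'there are exactly 7 summands' holds; the condition 'no summand exceeds 12' holds.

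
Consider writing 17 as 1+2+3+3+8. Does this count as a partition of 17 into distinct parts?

The parts sum to 17, and the condition 'all summands are distinct' is violated.

No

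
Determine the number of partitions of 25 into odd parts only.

There are 142 such partitions.

142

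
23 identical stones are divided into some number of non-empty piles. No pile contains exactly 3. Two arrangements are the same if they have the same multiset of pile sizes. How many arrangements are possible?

628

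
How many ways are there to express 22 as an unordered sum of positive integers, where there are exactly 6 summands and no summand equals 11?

Enumerating by decreasing first part gives 126 partitions in all.

126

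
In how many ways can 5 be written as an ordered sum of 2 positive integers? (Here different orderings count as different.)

4

By stars and bars with positive parts, the count is C(4,1) = 4.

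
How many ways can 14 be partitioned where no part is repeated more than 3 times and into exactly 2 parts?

The partitions of 14 that satisfy the conditions:
1,13
2,12
3,11
4,10
5,9
6,8
7,7
That's 7 in total.

7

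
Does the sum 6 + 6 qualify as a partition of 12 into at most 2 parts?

Yes

The parts sum to 12, and the condition 'there are at most 2 summands' holds.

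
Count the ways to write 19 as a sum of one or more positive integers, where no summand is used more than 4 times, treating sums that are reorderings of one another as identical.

325

Systematic enumeration (by largest part, then next-largest, …) yields 325.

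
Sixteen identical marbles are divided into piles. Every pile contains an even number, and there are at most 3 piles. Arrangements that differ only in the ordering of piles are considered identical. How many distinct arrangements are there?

Enumerating:
16
14, 2
12, 4
12, 2, 2
10, 6
10, 4, 2
8, 8
8, 6, 2
8, 4, 4
6, 6, 4
That's 10 in total.

10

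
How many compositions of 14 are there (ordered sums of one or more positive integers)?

The number of compositions of n is 2^(n−1); here 2^13 = 8192.

8192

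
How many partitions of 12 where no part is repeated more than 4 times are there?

60

There are too many to list fully; the first 12 (by largest part) are:
12
1 + 11
2 + 10
1 + 1 + 10
3 + 9
1 + 2 + 9
1 + 1 + 1 + 9
4 + 8
1 + 3 + 8
2 + 2 + 8
1 + 1 + 2 + 8
1 + 1 + 1 + 1 + 8
…and 48 more, for 60 total.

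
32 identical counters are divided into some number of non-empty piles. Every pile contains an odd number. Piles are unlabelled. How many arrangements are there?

390

Counting exhaustively, 390 partitions satisfy the conditions.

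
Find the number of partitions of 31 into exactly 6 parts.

612

A full systematic count gives 612.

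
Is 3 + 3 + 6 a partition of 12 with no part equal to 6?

The parts sum to 12, and the condition 'no summand equals 6' is violated.

No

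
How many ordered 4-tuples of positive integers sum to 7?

By stars and bars with positive parts, the count is C(6,3) = 20.

20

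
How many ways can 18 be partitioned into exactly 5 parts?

There are too many to list fully; the first 12 (by largest part) are:
14+1+1+1+1
13+2+1+1+1
12+3+1+1+1
12+2+2+1+1
11+4+1+1+1
11+3+2+1+1
11+2+2+2+1
10+5+1+1+1
10+4+2+1+1
10+3+3+1+1
10+3+2+2+1
10+2+2+2+2
…and 45 more, for 57 total.

57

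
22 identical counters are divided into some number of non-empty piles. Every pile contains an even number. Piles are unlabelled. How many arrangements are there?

A partial list (first 12 by largest part):
22
2,20
4,18
2,2,18
6,16
2,4,16
2,2,2,16
8,14
2,6,14
4,4,14
2,2,4,14
2,2,2,2,14
…and 44 more, for 56 total.

56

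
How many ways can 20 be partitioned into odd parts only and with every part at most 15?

61

There are too many to list fully; the first 12 (by largest part) are:
15 + 5
15 + 3 + 1 + 1
15 + 1 + 1 + 1 + 1 + 1
13 + 7
13 + 5 + 1 + 1
13 + 3 + 3 + 1
13 + 3 + 1 + 1 + 1 + 1
13 + 1 + 1 + 1 + 1 + 1 + 1 + 1
11 + 9
11 + 7 + 1 + 1
11 + 5 + 3 + 1
11 + 5 + 1 + 1 + 1 + 1
…and 49 more, for 61 total.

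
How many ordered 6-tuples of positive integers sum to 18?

6188

By stars and bars with positive parts, the count is C(17,5) = 6188.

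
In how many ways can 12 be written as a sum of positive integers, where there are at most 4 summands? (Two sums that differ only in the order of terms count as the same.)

34

A partial list (first 12 by largest part):
12
11,1
10,2
10,1,1
9,3
9,2,1
9,1,1,1
8,4
8,3,1
8,2,2
8,2,1,1
7,5
…and 22 more, for 34 total.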